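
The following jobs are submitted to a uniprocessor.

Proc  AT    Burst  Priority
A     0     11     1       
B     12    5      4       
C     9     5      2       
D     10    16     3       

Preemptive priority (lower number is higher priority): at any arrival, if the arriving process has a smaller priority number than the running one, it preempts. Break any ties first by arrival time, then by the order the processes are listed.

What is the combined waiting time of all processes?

28

Timeline: | A 0-11 | C 11-16 | D 16-32 | B 32-37 |
Completion: A=11  B=37  C=16  D=32
Turnaround (C−A): A=11  B=25  C=7  D=22
Waiting = turnaround − burst: A=0, B=20, C=2, D=6
Total waiting = 0 + 20 + 2 + 6 = 28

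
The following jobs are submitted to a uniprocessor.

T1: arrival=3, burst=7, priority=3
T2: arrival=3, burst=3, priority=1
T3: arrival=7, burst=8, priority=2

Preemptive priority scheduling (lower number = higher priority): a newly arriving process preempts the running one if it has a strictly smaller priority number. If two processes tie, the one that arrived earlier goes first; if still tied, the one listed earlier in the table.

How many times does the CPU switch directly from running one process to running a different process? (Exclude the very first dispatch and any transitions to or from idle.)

Gantt: | idle 0-3 | T2 3-6 | T1 6-7 | T3 7-15 | T1 15-21 |
Completion: T1=21  T2=6  T3=15
Turnaround (C−A): T1=18  T2=3  T3=8

3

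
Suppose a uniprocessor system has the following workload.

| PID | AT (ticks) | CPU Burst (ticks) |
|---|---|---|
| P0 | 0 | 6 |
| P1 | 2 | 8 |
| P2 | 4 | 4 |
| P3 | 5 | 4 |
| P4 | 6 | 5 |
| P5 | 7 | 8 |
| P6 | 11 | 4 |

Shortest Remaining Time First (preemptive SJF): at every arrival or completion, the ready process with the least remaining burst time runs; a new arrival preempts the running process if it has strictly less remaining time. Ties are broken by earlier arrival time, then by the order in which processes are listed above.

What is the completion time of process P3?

Timeline: | P0 0-6 | P2 6-10 | P3 10-14 | P6 14-18 | P4 18-23 | P1 23-31 | P5 31-39 |
Completion: P0=6  P1=31  P2=10  P3=14  P4=23  P5=39  P6=18

14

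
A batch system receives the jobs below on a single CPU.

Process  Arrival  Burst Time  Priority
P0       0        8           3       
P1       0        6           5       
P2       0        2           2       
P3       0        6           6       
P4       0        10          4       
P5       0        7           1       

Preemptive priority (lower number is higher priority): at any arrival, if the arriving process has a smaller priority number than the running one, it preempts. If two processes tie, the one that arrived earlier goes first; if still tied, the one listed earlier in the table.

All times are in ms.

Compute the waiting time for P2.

7

Timeline: | P5 0-7 | P2 7-9 | P0 9-17 | P4 17-27 | P1 27-33 | P3 33-39 |
Completion: P0=17  P1=33  P2=9  P3=39  P4=27  P5=7
Turnaround (C−A): P0=17  P1=33  P2=9  P3=39  P4=27  P5=7
Waiting(P2) = turnaround − burst = 9 − 2 = 7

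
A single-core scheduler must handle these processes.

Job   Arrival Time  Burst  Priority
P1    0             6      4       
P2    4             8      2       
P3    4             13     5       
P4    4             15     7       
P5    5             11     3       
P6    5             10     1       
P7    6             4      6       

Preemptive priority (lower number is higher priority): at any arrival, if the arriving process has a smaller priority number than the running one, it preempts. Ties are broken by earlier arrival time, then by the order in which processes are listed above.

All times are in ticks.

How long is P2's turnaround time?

Schedule: | P1 0-4 | P2 4-5 | P6 5-15 | P2 15-22 | P5 22-33 | P1 33-35 | P3 35-48 | P7 48-52 | P4 52-67 |
Completion: P1=35  P2=22  P3=48  P4=67  P5=33  P6=15  P7=52
Turnaround (C−A): P1=35  P2=18  P3=44  P4=63  P5=28  P6=10  P7=46
Turnaround(P2) = completion − arrival = 22 − 4 = 18

18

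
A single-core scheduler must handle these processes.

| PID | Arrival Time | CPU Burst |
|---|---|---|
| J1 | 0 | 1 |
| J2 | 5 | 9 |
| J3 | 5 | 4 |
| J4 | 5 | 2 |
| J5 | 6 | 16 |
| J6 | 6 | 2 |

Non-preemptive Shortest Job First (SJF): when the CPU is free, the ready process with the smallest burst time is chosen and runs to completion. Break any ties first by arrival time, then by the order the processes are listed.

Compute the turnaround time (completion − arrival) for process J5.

Schedule: | J1 0-1 | idle 1-5 | J4 5-7 | J6 7-9 | J3 9-13 | J2 13-22 | J5 22-38 |
Completion: J1=1  J2=22  J3=13  J4=7  J5=38  J6=9
Turnaround(J5) = completion − arrival = 38 − 6 = 32

32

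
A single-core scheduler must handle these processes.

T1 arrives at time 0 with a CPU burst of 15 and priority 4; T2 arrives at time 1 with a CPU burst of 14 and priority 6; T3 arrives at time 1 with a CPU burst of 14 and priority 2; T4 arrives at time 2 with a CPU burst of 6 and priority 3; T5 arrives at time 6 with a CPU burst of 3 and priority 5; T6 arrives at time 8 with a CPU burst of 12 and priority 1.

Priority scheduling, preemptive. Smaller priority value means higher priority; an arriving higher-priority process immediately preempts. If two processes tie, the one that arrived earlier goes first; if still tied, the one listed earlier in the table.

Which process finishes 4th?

T1

Gantt: | T1 0-1 | T3 1-8 | T6 8-20 | T3 20-27 | T4 27-33 | T1 33-47 | T5 47-50 | T2 50-64 |
Completion: T1=47  T2=64  T3=27  T4=33  T5=50  T6=20
Turnaround (C−A): T1=47  T2=63  T3=26  T4=31  T5=44  T6=12
Finish order: T6 → T3 → T4 → T1 → T5 → T2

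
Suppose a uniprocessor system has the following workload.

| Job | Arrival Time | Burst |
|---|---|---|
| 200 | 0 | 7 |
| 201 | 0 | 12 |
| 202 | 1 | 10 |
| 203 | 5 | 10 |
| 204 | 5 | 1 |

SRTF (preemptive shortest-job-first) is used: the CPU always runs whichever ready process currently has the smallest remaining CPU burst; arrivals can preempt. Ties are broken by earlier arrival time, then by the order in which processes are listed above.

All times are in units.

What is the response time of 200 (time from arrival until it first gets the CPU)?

0

Schedule: | 200 0-5 | 204 5-6 | 200 6-8 | 202 8-18 | 203 18-28 | 201 28-40 |
Completion: 200=8  201=40  202=18  203=28  204=6
Turnaround (C−A): 200=8  201=40  202=17  203=23  204=1
Response(200) = first start − arrival = 0 − 0 = 0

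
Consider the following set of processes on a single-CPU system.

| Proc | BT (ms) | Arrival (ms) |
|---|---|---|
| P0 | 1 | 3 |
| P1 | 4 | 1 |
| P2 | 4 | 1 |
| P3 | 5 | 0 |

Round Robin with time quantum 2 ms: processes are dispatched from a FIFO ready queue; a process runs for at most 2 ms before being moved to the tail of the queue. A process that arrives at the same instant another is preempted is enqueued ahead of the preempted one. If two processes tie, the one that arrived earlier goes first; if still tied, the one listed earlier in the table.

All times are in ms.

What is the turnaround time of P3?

Schedule: | P3 0-2 | P1 2-4 | P2 4-6 | P3 6-8 | P0 8-9 | P1 9-11 | P2 11-13 | P3 13-14 |
Completion: P0=9  P1=11  P2=13  P3=14
Turnaround(P3) = completion − arrival = 14 − 0 = 14

14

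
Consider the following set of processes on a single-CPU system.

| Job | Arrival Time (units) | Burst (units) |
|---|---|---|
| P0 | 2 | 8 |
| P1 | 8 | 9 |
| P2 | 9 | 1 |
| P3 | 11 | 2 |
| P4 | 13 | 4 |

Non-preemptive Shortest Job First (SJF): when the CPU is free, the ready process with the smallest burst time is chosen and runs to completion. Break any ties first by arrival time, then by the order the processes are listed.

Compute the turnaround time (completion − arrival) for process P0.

Schedule: | idle 0-2 | P0 2-10 | P2 10-11 | P3 11-13 | P4 13-17 | P1 17-26 |
Completion: P0=10  P1=26  P2=11  P3=13  P4=17
Turnaround (C−A): P0=8  P1=18  P2=2  P3=2  P4=4
Turnaround(P0) = completion − arrival = 10 − 2 = 8

8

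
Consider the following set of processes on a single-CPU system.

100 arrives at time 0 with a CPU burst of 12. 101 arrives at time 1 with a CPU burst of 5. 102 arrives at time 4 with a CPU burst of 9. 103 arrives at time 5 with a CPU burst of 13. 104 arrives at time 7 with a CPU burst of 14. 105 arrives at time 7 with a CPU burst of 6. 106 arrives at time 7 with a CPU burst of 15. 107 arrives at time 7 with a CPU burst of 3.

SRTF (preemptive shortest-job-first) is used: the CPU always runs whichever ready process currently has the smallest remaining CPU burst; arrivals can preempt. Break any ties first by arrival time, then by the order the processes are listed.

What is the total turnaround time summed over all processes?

240

Schedule: | 100 0-1 | 101 1-6 | 102 6-7 | 107 7-10 | 105 10-16 | 102 16-24 | 100 24-35 | 103 35-48 | 104 48-62 | 106 62-77 |
Completion: 100=35  101=6  102=24  103=48  104=62  105=16  106=77  107=10
Turnaround (C−A): 100=35  101=5  102=20  103=43  104=55  105=9  106=70  107=3
Turnaround = completion − arrival: 100=35, 101=5, 102=20, 103=43, 104=55, 105=9, 106=70, 107=3
Total turnaround = 35 + 5 + 20 + 43 + 55 + 9 + 70 + 3 = 240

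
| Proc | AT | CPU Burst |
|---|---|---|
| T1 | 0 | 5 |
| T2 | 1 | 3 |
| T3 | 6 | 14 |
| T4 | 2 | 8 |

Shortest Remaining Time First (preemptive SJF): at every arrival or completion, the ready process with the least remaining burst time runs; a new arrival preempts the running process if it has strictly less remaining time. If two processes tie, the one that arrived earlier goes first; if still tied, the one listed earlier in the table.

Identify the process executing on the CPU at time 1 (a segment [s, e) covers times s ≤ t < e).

T2

Schedule: | T1 0-1 | T2 1-4 | T1 4-8 | T4 8-16 | T3 16-30 |
Completion: T1=8  T2=4  T3=30  T4=16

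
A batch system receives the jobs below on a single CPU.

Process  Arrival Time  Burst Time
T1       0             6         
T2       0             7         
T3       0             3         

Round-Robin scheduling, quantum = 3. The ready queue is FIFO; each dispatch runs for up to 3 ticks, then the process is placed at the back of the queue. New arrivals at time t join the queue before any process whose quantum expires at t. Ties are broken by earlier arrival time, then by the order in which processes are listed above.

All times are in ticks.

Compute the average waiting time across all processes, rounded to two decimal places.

7.00

Schedule: | T1 0-3 | T2 3-6 | T3 6-9 | T1 9-12 | T2 12-16 |
Completion: T1=12  T2=16  T3=9
Waiting times: T1=6, T2=9, T3=6
Average waiting = (6+9+6) / 3 = 21/3 = 7.00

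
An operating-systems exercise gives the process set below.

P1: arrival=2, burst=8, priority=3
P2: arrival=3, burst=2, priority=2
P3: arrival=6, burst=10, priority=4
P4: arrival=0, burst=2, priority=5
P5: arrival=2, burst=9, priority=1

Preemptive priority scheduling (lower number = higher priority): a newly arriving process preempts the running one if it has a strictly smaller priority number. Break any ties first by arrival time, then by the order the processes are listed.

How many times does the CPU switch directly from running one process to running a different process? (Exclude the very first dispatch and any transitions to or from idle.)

Schedule: | P4 0-2 | P5 2-11 | P2 11-13 | P1 13-21 | P3 21-31 |
Completion: P1=21  P2=13  P3=31  P4=2  P5=11

4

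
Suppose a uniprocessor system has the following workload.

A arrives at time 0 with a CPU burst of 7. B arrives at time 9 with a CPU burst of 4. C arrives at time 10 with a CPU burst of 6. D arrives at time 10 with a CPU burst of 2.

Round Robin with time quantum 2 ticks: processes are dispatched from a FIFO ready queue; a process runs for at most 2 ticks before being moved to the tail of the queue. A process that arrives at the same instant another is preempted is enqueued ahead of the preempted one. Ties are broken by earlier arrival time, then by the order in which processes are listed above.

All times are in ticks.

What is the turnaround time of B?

8

Timeline: | A 0-7 | idle 7-9 | B 9-11 | C 11-13 | D 13-15 | B 15-17 | C 17-21 |
Completion: A=7  B=17  C=21  D=15
Turnaround (C−A): A=7  B=8  C=11  D=5
Turnaround(B) = completion − arrival = 17 − 9 = 8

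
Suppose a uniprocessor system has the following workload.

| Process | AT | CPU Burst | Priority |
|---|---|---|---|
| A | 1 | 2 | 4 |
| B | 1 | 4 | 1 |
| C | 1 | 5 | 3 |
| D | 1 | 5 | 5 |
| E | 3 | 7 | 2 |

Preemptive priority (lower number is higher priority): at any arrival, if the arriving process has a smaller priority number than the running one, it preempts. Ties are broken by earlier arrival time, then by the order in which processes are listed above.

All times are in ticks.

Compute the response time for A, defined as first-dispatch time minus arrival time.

Timeline: | idle 0-1 | B 1-5 | E 5-12 | C 12-17 | A 17-19 | D 19-24 |
Completion: A=19  B=5  C=17  D=24  E=12
Turnaround (C−A): A=18  B=4  C=16  D=23  E=9
Response(A) = first start − arrival = 17 − 1 = 16

16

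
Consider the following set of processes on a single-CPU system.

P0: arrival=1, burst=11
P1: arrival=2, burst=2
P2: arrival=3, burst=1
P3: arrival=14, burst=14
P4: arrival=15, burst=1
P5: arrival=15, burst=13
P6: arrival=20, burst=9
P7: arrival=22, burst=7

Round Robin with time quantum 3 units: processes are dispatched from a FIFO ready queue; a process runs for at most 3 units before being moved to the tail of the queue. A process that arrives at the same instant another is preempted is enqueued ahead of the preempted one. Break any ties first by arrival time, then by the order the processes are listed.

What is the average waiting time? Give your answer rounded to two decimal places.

Timeline: | idle 0-1 | P0 1-4 | P1 4-6 | P2 6-7 | P0 7-15 | P3 15-18 | P4 18-19 | P5 19-22 | P3 22-25 | P6 25-28 | P7 28-31 | P5 31-34 | P3 34-37 | P6 37-40 | P7 40-43 | P5 43-46 | P3 46-49 | P6 49-52 | P7 52-53 | P5 53-56 | P3 56-58 | P5 58-59 |
Completion: P0=15  P1=6  P2=7  P3=58  P4=19  P5=59  P6=52  P7=53
Waiting times: P0=3, P1=2, P2=3, P3=30, P4=3, P5=31, P6=23, P7=24
Average waiting = (3+2+3+30+3+31+23+24) / 8 = 119/8 = 14.88

14.88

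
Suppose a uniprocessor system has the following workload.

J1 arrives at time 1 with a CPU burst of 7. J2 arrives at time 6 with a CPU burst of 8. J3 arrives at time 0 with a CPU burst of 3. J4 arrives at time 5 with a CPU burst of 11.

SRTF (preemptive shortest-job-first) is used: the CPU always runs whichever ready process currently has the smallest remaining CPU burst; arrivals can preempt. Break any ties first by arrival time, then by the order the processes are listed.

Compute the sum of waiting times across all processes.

19

Timeline: | J3 0-3 | J1 3-10 | J2 10-18 | J4 18-29 |
Completion: J1=10  J2=18  J3=3  J4=29
Turnaround (C−A): J1=9  J2=12  J3=3  J4=24
Waiting = turnaround − burst: J1=2, J2=4, J3=0, J4=13
Total waiting = 2 + 4 + 0 + 13 = 19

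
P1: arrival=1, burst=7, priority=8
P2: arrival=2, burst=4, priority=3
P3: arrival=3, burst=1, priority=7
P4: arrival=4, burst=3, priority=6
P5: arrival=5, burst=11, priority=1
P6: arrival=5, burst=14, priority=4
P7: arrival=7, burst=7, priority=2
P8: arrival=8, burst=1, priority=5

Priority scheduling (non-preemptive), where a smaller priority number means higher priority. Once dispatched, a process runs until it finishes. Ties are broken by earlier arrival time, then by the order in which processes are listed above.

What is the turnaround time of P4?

Timeline: | idle 0-1 | P1 1-8 | P5 8-19 | P7 19-26 | P2 26-30 | P6 30-44 | P8 44-45 | P4 45-48 | P3 48-49 |
Completion: P1=8  P2=30  P3=49  P4=48  P5=19  P6=44  P7=26  P8=45
Turnaround(P4) = completion − arrival = 48 − 4 = 44

44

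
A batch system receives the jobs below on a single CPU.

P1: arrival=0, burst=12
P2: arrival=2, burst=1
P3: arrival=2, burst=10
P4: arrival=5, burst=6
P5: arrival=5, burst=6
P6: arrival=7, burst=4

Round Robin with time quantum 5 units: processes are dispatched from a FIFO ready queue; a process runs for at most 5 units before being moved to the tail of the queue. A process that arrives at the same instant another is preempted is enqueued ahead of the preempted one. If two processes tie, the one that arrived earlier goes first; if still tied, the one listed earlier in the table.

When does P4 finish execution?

36

Schedule: | P1 0-5 | P2 5-6 | P3 6-11 | P4 11-16 | P5 16-21 | P1 21-26 | P6 26-30 | P3 30-35 | P4 35-36 | P5 36-37 | P1 37-39 |
Completion: P1=39  P2=6  P3=35  P4=36  P5=37  P6=30
Turnaround (C−A): P1=39  P2=4  P3=33  P4=31  P5=32  P6=23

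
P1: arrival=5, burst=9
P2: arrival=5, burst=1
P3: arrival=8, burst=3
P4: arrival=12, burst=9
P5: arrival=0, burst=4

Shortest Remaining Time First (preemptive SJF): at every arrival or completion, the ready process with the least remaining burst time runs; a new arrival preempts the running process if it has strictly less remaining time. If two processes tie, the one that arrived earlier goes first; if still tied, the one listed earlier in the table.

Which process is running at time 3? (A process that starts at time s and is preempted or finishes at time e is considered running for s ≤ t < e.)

P5

Schedule: | P5 0-4 | idle 4-5 | P2 5-6 | P1 6-8 | P3 8-11 | P1 11-18 | P4 18-27 |
Completion: P1=18  P2=6  P3=11  P4=27  P5=4
Turnaround (C−A): P1=13  P2=1  P3=3  P4=15  P5=4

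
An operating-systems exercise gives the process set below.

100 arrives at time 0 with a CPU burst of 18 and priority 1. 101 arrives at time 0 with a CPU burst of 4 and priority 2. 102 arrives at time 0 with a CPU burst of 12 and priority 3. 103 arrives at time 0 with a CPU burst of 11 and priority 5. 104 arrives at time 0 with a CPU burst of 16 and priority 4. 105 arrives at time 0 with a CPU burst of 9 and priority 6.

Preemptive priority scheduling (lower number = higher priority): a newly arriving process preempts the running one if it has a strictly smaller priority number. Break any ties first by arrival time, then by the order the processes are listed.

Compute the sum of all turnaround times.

Schedule: | 100 0-18 | 101 18-22 | 102 22-34 | 104 34-50 | 103 50-61 | 105 61-70 |
Completion: 100=18  101=22  102=34  103=61  104=50  105=70
Turnaround = completion − arrival: 100=18, 101=22, 102=34, 103=61, 104=50, 105=70
Total turnaround = 18 + 22 + 34 + 61 + 50 + 70 = 255

255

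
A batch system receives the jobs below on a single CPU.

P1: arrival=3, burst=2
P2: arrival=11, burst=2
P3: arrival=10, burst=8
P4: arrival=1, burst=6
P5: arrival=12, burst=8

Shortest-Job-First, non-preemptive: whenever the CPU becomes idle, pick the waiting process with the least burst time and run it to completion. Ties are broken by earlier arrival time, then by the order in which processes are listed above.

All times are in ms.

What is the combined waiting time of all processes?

19

Gantt: | idle 0-1 | P4 1-7 | P1 7-9 | idle 9-10 | P3 10-18 | P2 18-20 | P5 20-28 |
Completion: P1=9  P2=20  P3=18  P4=7  P5=28
Waiting = turnaround − burst: P1=4, P2=7, P3=0, P4=0, P5=8
Total waiting = 4 + 7 + 0 + 0 + 8 = 19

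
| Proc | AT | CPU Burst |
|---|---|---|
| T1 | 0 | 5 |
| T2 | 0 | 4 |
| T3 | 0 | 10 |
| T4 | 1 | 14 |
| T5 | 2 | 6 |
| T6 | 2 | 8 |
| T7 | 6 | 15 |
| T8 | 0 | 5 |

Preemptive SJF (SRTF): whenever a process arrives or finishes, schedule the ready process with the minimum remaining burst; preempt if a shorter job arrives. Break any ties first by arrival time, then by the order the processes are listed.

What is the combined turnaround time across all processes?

221

Schedule: | T2 0-4 | T1 4-9 | T8 9-14 | T5 14-20 | T6 20-28 | T3 28-38 | T4 38-52 | T7 52-67 |
Completion: T1=9  T2=4  T3=38  T4=52  T5=20  T6=28  T7=67  T8=14
Turnaround (C−A): T1=9  T2=4  T3=38  T4=51  T5=18  T6=26  T7=61  T8=14
Turnaround = completion − arrival: T1=9, T2=4, T3=38, T4=51, T5=18, T6=26, T7=61, T8=14
Total turnaround = 9 + 4 + 38 + 51 + 18 + 26 + 61 + 14 = 221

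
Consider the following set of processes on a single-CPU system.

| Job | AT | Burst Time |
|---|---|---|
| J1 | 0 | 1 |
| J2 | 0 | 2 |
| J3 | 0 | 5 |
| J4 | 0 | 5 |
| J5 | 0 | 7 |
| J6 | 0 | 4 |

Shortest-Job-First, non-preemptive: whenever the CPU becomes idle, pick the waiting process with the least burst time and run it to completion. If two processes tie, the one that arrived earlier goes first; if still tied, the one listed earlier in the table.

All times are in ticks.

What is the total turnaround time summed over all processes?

Gantt: | J1 0-1 | J2 1-3 | J6 3-7 | J3 7-12 | J4 12-17 | J5 17-24 |
Completion: J1=1  J2=3  J3=12  J4=17  J5=24  J6=7
Turnaround (C−A): J1=1  J2=3  J3=12  J4=17  J5=24  J6=7
Turnaround = completion − arrival: J1=1, J2=3, J3=12, J4=17, J5=24, J6=7
Total turnaround = 1 + 3 + 12 + 17 + 24 + 7 = 64

64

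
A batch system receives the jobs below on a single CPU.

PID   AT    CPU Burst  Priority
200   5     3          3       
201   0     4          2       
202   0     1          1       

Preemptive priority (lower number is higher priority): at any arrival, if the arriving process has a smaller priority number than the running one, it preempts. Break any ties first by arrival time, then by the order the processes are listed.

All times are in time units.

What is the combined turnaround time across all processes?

Schedule: | 202 0-1 | 201 1-5 | 200 5-8 |
Completion: 200=8  201=5  202=1
Turnaround = completion − arrival: 200=3, 201=5, 202=1
Total turnaround = 3 + 5 + 1 = 9

9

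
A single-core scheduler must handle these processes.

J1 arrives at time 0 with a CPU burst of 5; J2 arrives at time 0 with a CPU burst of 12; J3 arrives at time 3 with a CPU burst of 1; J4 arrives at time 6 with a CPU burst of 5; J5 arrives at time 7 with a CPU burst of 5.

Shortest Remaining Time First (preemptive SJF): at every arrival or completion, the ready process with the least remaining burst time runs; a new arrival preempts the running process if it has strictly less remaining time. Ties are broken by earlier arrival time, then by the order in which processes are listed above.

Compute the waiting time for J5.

4

Schedule: | J1 0-3 | J3 3-4 | J1 4-6 | J4 6-11 | J5 11-16 | J2 16-28 |
Completion: J1=6  J2=28  J3=4  J4=11  J5=16
Turnaround (C−A): J1=6  J2=28  J3=1  J4=5  J5=9
Waiting(J5) = turnaround − burst = 9 − 5 = 4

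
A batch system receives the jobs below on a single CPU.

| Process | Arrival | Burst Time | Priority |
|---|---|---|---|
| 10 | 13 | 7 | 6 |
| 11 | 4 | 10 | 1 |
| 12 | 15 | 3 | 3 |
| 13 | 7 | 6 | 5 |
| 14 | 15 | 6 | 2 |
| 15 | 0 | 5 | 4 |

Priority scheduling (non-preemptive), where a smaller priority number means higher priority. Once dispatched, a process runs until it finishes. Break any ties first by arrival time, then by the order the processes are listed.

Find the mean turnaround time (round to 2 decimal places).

Timeline: | 15 0-5 | 11 5-15 | 14 15-21 | 12 21-24 | 13 24-30 | 10 30-37 |
Completion: 10=37  11=15  12=24  13=30  14=21  15=5
Turnaround (C−A): 10=24  11=11  12=9  13=23  14=6  15=5
Turnaround times: 10=24, 11=11, 12=9, 13=23, 14=6, 15=5
Average turnaround = (24+11+9+23+6+5) / 6 = 78/6 = 13.00

13.00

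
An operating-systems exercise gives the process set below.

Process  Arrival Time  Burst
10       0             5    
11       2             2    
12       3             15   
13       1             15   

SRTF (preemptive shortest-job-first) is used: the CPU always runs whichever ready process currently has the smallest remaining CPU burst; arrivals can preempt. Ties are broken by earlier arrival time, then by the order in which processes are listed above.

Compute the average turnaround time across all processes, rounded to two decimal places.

16.00

Schedule: | 10 0-2 | 11 2-4 | 10 4-7 | 13 7-22 | 12 22-37 |
Completion: 10=7  11=4  12=37  13=22
Turnaround (C−A): 10=7  11=2  12=34  13=21
Turnaround times: 10=7, 11=2, 12=34, 13=21
Average turnaround = (7+2+34+21) / 4 = 64/4 = 16.00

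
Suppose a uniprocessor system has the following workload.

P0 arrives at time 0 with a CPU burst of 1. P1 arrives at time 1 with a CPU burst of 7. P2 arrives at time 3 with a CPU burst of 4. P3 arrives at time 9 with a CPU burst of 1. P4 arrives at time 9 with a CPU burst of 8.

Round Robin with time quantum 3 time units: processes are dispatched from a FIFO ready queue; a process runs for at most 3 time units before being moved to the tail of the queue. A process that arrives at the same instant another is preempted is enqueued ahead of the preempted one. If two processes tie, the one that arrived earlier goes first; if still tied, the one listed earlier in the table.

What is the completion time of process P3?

Gantt: | P0 0-1 | P1 1-4 | P2 4-7 | P1 7-10 | P2 10-11 | P3 11-12 | P4 12-15 | P1 15-16 | P4 16-21 |
Completion: P0=1  P1=16  P2=11  P3=12  P4=21
Turnaround (C−A): P0=1  P1=15  P2=8  P3=3  P4=12

12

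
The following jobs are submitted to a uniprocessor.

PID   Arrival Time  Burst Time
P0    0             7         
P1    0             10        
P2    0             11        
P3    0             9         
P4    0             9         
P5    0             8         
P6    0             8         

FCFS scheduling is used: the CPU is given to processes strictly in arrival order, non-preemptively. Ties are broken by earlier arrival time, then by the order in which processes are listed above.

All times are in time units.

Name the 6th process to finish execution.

Gantt: | P0 0-7 | P1 7-17 | P2 17-28 | P3 28-37 | P4 37-46 | P5 46-54 | P6 54-62 |
Completion: P0=7  P1=17  P2=28  P3=37  P4=46  P5=54  P6=62
Finish order: P0 → P1 → P2 → P3 → P4 → P5 → P6

P5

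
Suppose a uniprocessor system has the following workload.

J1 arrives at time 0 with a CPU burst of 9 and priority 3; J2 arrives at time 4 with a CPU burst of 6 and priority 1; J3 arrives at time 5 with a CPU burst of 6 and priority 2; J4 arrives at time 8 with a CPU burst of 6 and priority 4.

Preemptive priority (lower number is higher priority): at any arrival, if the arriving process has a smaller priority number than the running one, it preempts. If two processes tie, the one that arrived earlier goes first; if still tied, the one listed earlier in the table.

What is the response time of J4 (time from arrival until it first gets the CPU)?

Timeline: | J1 0-4 | J2 4-10 | J3 10-16 | J1 16-21 | J4 21-27 |
Completion: J1=21  J2=10  J3=16  J4=27
Turnaround (C−A): J1=21  J2=6  J3=11  J4=19
Response(J4) = first start − arrival = 21 − 8 = 13

13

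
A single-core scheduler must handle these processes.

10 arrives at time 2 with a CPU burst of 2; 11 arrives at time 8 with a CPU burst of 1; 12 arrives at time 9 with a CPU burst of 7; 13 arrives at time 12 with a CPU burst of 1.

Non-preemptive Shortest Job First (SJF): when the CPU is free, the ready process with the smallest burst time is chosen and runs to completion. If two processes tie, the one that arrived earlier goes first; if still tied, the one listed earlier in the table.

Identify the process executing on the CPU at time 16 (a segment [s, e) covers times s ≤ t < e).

Timeline: | idle 0-2 | 10 2-4 | idle 4-8 | 11 8-9 | 12 9-16 | 13 16-17 |
Completion: 10=4  11=9  12=16  13=17
Turnaround (C−A): 10=2  11=1  12=7  13=5

13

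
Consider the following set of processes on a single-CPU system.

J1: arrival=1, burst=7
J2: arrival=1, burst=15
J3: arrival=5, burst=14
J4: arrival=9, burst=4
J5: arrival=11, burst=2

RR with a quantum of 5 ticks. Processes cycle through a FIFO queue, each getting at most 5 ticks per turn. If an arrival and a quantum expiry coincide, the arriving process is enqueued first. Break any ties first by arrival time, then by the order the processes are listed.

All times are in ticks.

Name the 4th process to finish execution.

Gantt: | idle 0-1 | J1 1-6 | J2 6-11 | J3 11-16 | J1 16-18 | J4 18-22 | J5 22-24 | J2 24-29 | J3 29-34 | J2 34-39 | J3 39-43 |
Completion: J1=18  J2=39  J3=43  J4=22  J5=24
Turnaround (C−A): J1=17  J2=38  J3=38  J4=13  J5=13
Finish order: J1 → J4 → J5 → J2 → J3

J2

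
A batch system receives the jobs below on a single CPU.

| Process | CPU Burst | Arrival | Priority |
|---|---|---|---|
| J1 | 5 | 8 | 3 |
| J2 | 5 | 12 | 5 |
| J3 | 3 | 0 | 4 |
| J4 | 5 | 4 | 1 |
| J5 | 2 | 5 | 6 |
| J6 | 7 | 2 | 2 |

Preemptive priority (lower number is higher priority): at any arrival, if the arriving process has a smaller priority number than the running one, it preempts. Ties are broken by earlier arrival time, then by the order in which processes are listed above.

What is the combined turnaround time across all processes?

83

Timeline: | J3 0-2 | J6 2-4 | J4 4-9 | J6 9-14 | J1 14-19 | J3 19-20 | J2 20-25 | J5 25-27 |
Completion: J1=19  J2=25  J3=20  J4=9  J5=27  J6=14
Turnaround = completion − arrival: J1=11, J2=13, J3=20, J4=5, J5=22, J6=12
Total turnaround = 11 + 13 + 20 + 5 + 22 + 12 = 83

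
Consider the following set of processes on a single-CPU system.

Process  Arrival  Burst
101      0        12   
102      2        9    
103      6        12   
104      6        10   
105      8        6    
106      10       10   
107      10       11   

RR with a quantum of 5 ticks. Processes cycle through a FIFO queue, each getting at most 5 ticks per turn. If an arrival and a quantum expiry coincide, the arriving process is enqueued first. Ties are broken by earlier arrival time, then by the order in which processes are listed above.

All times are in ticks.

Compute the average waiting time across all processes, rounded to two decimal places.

41.71

Schedule: | 101 0-5 | 102 5-10 | 101 10-15 | 103 15-20 | 104 20-25 | 105 25-30 | 106 30-35 | 107 35-40 | 102 40-44 | 101 44-46 | 103 46-51 | 104 51-56 | 105 56-57 | 106 57-62 | 107 62-67 | 103 67-69 | 107 69-70 |
Completion: 101=46  102=44  103=69  104=56  105=57  106=62  107=70
Waiting times: 101=34, 102=33, 103=51, 104=40, 105=43, 106=42, 107=49
Average waiting = (34+33+51+40+43+42+49) / 7 = 292/7 = 41.71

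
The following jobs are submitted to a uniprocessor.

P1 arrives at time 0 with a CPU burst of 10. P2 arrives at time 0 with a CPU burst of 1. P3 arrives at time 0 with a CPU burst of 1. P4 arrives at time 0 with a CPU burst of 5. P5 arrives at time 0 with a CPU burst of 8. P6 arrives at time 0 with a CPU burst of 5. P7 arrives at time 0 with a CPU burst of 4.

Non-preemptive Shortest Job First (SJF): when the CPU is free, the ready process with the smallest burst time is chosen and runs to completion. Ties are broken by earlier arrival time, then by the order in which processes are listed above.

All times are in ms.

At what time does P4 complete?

11

Schedule: | P2 0-1 | P3 1-2 | P7 2-6 | P4 6-11 | P6 11-16 | P5 16-24 | P1 24-34 |
Completion: P1=34  P2=1  P3=2  P4=11  P5=24  P6=16  P7=6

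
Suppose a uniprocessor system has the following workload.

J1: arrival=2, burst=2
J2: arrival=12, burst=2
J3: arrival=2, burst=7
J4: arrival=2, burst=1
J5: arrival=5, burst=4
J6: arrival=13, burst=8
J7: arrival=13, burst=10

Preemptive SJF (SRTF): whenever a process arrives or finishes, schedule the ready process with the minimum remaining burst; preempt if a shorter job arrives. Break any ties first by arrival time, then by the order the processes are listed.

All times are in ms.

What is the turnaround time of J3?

16

Gantt: | idle 0-2 | J4 2-3 | J1 3-5 | J5 5-9 | J3 9-12 | J2 12-14 | J3 14-18 | J6 18-26 | J7 26-36 |
Completion: J1=5  J2=14  J3=18  J4=3  J5=9  J6=26  J7=36
Turnaround (C−A): J1=3  J2=2  J3=16  J4=1  J5=4  J6=13  J7=23
Turnaround(J3) = completion − arrival = 18 − 2 = 16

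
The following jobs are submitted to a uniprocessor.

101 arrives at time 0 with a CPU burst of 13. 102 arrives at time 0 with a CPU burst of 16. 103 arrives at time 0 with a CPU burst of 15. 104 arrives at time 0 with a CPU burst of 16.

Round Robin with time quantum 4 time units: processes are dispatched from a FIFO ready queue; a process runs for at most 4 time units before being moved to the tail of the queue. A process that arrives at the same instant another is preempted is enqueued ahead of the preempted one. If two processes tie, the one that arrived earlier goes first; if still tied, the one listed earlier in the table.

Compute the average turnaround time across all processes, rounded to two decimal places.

54.50

Gantt: | 101 0-4 | 102 4-8 | 103 8-12 | 104 12-16 | 101 16-20 | 102 20-24 | 103 24-28 | 104 28-32 | 101 32-36 | 102 36-40 | 103 40-44 | 104 44-48 | 101 48-49 | 102 49-53 | 103 53-56 | 104 56-60 |
Completion: 101=49  102=53  103=56  104=60
Turnaround times: 101=49, 102=53, 103=56, 104=60
Average turnaround = (49+53+56+60) / 4 = 218/4 = 54.50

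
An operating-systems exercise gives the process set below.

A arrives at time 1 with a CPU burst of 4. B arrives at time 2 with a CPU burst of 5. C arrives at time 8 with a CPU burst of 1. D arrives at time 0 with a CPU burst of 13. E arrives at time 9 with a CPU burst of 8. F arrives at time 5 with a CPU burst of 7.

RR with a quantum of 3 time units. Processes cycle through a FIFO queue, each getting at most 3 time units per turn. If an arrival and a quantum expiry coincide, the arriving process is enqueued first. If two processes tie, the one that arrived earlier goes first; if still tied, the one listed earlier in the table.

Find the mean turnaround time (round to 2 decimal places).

Schedule: | D 0-3 | A 3-6 | B 6-9 | D 9-12 | F 12-15 | A 15-16 | C 16-17 | E 17-20 | B 20-22 | D 22-25 | F 25-28 | E 28-31 | D 31-34 | F 34-35 | E 35-37 | D 37-38 |
Completion: A=16  B=22  C=17  D=38  E=37  F=35
Turnaround (C−A): A=15  B=20  C=9  D=38  E=28  F=30
Turnaround times: A=15, B=20, C=9, D=38, E=28, F=30
Average turnaround = (15+20+9+38+28+30) / 6 = 140/6 = 23.33

23.33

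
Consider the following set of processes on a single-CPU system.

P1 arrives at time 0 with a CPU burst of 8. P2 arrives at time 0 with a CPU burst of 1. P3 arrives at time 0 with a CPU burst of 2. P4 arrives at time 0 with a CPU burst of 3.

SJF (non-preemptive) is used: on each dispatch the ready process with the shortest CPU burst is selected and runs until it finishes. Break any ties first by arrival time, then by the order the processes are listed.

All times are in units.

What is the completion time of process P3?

3

Gantt: | P2 0-1 | P3 1-3 | P4 3-6 | P1 6-14 |
Completion: P1=14  P2=1  P3=3  P4=6
Turnaround (C−A): P1=14  P2=1  P3=3  P4=6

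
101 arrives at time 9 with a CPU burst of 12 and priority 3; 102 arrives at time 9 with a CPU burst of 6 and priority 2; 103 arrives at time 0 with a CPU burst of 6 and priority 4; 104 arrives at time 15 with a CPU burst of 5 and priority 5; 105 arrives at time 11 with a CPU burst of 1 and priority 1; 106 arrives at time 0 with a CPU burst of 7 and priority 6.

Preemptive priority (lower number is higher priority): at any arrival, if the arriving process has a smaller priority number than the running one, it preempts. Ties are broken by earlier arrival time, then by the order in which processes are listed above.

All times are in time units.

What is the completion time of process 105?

12

Gantt: | 103 0-6 | 106 6-9 | 102 9-11 | 105 11-12 | 102 12-16 | 101 16-28 | 104 28-33 | 106 33-37 |
Completion: 101=28  102=16  103=6  104=33  105=12  106=37
Turnaround (C−A): 101=19  102=7  103=6  104=18  105=1  106=37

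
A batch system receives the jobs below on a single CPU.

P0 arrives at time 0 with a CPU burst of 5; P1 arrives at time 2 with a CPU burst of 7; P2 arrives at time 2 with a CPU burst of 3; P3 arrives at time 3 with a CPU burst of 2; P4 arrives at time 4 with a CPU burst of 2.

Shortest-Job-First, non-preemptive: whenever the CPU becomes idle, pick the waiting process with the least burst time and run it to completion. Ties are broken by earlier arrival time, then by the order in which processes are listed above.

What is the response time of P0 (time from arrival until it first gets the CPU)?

Gantt: | P0 0-5 | P3 5-7 | P4 7-9 | P2 9-12 | P1 12-19 |
Completion: P0=5  P1=19  P2=12  P3=7  P4=9
Response(P0) = first start − arrival = 0 − 0 = 0

0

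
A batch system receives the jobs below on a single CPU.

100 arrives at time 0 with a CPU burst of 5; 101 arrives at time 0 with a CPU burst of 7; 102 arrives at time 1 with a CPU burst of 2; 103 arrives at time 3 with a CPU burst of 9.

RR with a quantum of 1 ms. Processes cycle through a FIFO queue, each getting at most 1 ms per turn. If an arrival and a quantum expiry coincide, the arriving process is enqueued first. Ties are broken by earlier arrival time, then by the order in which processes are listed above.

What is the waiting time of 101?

12

Timeline: | 100 0-1 | 101 1-2 | 102 2-3 | 100 3-4 | 101 4-5 | 103 5-6 | 102 6-7 | 100 7-8 | 101 8-9 | 103 9-10 | 100 10-11 | 101 11-12 | 103 12-13 | 100 13-14 | 101 14-15 | 103 15-16 | 101 16-17 | 103 17-18 | 101 18-19 | 103 19-23 |
Completion: 100=14  101=19  102=7  103=23
Turnaround (C−A): 100=14  101=19  102=6  103=20
Waiting(101) = turnaround − burst = 19 − 7 = 12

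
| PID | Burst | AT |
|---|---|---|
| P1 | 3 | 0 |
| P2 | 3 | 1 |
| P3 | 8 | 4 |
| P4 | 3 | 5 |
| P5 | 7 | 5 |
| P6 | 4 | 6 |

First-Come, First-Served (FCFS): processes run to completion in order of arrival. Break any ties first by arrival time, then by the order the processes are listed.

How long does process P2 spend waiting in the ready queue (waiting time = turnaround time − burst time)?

2

Timeline: | P1 0-3 | P2 3-6 | P3 6-14 | P4 14-17 | P5 17-24 | P6 24-28 |
Completion: P1=3  P2=6  P3=14  P4=17  P5=24  P6=28
Turnaround (C−A): P1=3  P2=5  P3=10  P4=12  P5=19  P6=22
Waiting(P2) = turnaround − burst = 5 − 3 = 2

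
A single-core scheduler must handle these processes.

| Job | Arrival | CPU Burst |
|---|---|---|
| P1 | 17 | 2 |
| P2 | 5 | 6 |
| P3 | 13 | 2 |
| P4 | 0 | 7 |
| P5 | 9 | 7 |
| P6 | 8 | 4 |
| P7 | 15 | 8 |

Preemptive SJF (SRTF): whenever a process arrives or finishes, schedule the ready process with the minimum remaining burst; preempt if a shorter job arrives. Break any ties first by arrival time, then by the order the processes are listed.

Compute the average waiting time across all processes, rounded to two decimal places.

5.00

Schedule: | P4 0-7 | P2 7-8 | P6 8-12 | P2 12-13 | P3 13-15 | P2 15-19 | P1 19-21 | P5 21-28 | P7 28-36 |
Completion: P1=21  P2=19  P3=15  P4=7  P5=28  P6=12  P7=36
Turnaround (C−A): P1=4  P2=14  P3=2  P4=7  P5=19  P6=4  P7=21
Waiting times: P1=2, P2=8, P3=0, P4=0, P5=12, P6=0, P7=13
Average waiting = (2+8+0+0+12+0+13) / 7 = 35/7 = 5.00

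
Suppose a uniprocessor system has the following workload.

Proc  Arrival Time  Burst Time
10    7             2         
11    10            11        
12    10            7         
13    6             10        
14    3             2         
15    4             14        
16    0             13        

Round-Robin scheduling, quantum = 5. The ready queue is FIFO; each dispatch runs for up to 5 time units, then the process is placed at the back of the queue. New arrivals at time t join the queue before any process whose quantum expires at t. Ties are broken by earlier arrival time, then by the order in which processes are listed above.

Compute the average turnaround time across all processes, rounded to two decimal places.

35.86

Schedule: | 16 0-5 | 14 5-7 | 15 7-12 | 16 12-17 | 13 17-22 | 10 22-24 | 11 24-29 | 12 29-34 | 15 34-39 | 16 39-42 | 13 42-47 | 11 47-52 | 12 52-54 | 15 54-58 | 11 58-59 |
Completion: 10=24  11=59  12=54  13=47  14=7  15=58  16=42
Turnaround (C−A): 10=17  11=49  12=44  13=41  14=4  15=54  16=42
Turnaround times: 10=17, 11=49, 12=44, 13=41, 14=4, 15=54, 16=42
Average turnaround = (17+49+44+41+4+54+42) / 7 = 251/7 = 35.86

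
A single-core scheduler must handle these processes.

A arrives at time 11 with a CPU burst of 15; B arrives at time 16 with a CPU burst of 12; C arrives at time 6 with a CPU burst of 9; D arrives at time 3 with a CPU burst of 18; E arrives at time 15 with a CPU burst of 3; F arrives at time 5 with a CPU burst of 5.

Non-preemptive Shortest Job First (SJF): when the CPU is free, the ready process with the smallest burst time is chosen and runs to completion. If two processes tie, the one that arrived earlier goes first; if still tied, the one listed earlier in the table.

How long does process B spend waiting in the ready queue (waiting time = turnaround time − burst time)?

Timeline: | idle 0-3 | D 3-21 | E 21-24 | F 24-29 | C 29-38 | B 38-50 | A 50-65 |
Completion: A=65  B=50  C=38  D=21  E=24  F=29
Waiting(B) = turnaround − burst = 34 − 12 = 22

22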